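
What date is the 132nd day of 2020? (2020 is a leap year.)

January has 31 days (132 − 31 = 101 remain).
February has 29 days (101 − 29 = 72 remain).
March has 31 days (72 − 31 = 41 remain).
April has 30 days (41 − 30 = 11 remain).
11 into May → May 11.

May 11, 2020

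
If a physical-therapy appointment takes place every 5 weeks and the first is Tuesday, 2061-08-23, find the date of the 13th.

2062-10-17

The 13th occurrence is 12 intervals after the first: 12 × 35 = 420 days after 2061-08-23.
August has 31 days — 8 days to the end of August leaves 412.
From end of August to end of 2061 is 122 days (290 left).
January has 31 days (259 left).
February has 28 days (231 left).
March has 31 days (200 left).
April has 30 days (170 left).
May has 31 days (139 left).
June has 30 days (109 left).
July has 31 days (78 left).
August has 31 days (47 left).
September has 30 days (17 left).
17 days into October → 2062-10-17.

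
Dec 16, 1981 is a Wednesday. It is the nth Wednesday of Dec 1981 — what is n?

3rd

Day 16 falls in week ⌈16/7⌉ of the month.
Days 1–7 hold the 1st Wednesday, 8–14 the 2nd, 15–21 the 3rd, 22–28 the 4th, 29–31 the 5th.
16 is in the range for the 3rd.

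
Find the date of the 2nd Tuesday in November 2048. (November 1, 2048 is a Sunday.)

November 2048 begins on a Sunday, so the first Tuesday is November 3 (2 days later).
The 2nd Tuesday is 1 weeks later: 3 + 7 = 10.

10 November 2048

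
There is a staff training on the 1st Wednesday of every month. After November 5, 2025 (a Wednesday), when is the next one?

December 3, 2025

November 2025 starts on a Saturday, so its 1st Wednesday is November 5, 2025 (4 days in).
That is not after November 5, 2025, so look at December 2025.
December 2025 starts on a Monday, so its 1st Wednesday is December 3, 2025 (2 days in).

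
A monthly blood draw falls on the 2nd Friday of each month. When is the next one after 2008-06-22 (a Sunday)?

June 2008 starts on a Sunday; its first Friday is the 6th, so the 2nd Friday is the 13th — 2008-06-13.
That is not after 2008-06-22, so look at July 2008.
July 2008 starts on a Tuesday; its first Friday is the 4th, so the 2nd Friday is the 11th — 2008-07-11.

2008-07-11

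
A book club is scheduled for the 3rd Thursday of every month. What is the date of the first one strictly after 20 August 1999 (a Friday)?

August 1999 starts on a Sunday; its first Thursday is the 5th, so the 3rd Thursday is the 19th — 19 August 1999.
That is not after 20 August 1999, so look at September 1999.
September 1999 starts on a Wednesday; its first Thursday is the 2nd, so the 3rd Thursday is the 16th — 16 September 1999.

16 September 1999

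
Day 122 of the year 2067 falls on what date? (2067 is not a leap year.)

May 2, 2067

Jan has 31 days (122 − 31 = 91 remain).
Feb has 28 days (91 − 28 = 63 remain).
Mar has 31 days (63 − 31 = 32 remain).
Apr has 30 days (32 − 30 = 2 remain).
2 into May → May 2.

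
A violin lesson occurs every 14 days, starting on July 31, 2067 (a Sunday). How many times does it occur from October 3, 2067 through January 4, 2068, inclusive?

7

Occurrences land 14·i days after July 31, 2067 for i = 0, 1, 2, …
October 3, 2067 is 64 days after the start; 64 ÷ 14 = 4 remainder 8; since the remainder is 8, round up to i = 5. First occurrence in the window: #6 on October 9, 2067 (5×14 = 70 days in).
January 4, 2068 is 157 days after the start; 157 ÷ 14 = 11 remainder 3. Last occurrence in the window: #12 on January 1, 2068.
Occurrences #6 through #12: 7 in total.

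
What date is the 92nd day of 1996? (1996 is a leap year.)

Jan has 31 days (92 − 31 = 61 remain).
Feb has 29 days (61 − 29 = 32 remain).
Mar has 31 days (32 − 31 = 1 remain).
1 into Apr → Apr 1.

Apr 1, 1996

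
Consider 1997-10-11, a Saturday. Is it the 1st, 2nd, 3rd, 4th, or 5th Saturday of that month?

Day 11 falls in week ⌈11/7⌉ of the month.
Days 1–7 hold the 1st Saturday, 8–14 the 2nd, 15–21 the 3rd, 22–28 the 4th, 29–31 the 5th.
11 is in the range for the 2nd.

2nd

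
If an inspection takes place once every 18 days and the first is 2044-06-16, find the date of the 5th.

The 5th occurrence is 4 intervals after the first: 4 × 18 = 72 days after 2044-06-16.
June has 30 days — 14 days to the end of June leaves 58.
July has 31 days (27 left).
27 days into August → 2044-08-27.

2044-08-27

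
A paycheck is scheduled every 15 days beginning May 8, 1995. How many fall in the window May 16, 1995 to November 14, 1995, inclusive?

12

Occurrences land 15·i days after May 8, 1995 for i = 0, 1, 2, …
May 16, 1995 is 8 days after the start; 8 ÷ 15 = 0 remainder 8; since the remainder is 8, round up to i = 1. First occurrence in the window: #2 on May 23, 1995 (1×15 = 15 days in).
November 14, 1995 is 190 days after the start; 190 ÷ 15 = 12 remainder 10. Last occurrence in the window: #13 on November 4, 1995.
Occurrences #2 through #13: 12 in total.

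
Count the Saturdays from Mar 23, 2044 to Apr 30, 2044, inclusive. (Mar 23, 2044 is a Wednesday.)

6

Mar 23, 2044 is a Wednesday; the first Saturday on or after it is Mar 26, 2044 (3 days later).
From Mar 26, 2044 to Apr 30, 2044: 5 + 30 = 35 days (rest of Mar, Apr).
35 ÷ 7 = 5 full weeks with remainder 0, so 5 more Saturdays after the first → 6.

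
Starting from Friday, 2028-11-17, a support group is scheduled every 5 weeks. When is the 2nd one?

The 2nd occurrence is 1 interval after the first: 1 × 35 = 35 days after 2028-11-17.
November has 30 days — 13 days to the end of November leaves 22.
22 days into December → 2028-12-22.

2028-12-22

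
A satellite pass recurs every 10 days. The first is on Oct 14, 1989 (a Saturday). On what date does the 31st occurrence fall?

Aug 10, 1990

The 31st occurrence is 30 intervals after the first: 30 × 10 = 300 days after Oct 14, 1989.
Oct has 31 days — 17 days to the end of Oct leaves 283.
Nov has 30 days (253 left).
Dec has 31 days (222 left).
Jan has 31 days (191 left).
Feb has 28 days (163 left).
Mar has 31 days (132 left).
Apr has 30 days (102 left).
May has 31 days (71 left).
Jun has 30 days (41 left).
Jul has 31 days (10 left).
10 days into Aug → Aug 10, 1990.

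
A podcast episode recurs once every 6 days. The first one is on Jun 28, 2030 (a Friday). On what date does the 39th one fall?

Feb 11, 2031

The 39th occurrence is 38 intervals after the first: 38 × 6 = 228 days after Jun 28, 2030.
Jun has 30 days — 2 days to the end of Jun leaves 226.
Jul has 31 days (195 left).
Aug has 31 days (164 left).
Sep has 30 days (134 left).
Oct has 31 days (103 left).
Nov has 30 days (73 left).
Dec has 31 days (42 left).
Jan has 31 days (11 left).
11 days into Feb → Feb 11, 2031.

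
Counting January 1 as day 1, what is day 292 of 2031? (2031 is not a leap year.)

January has 31 days (292 − 31 = 261 remain).
February has 28 days (261 − 28 = 233 remain).
March has 31 days (233 − 31 = 202 remain).
April has 30 days (202 − 30 = 172 remain).
May has 31 days (172 − 31 = 141 remain).
June has 30 days (141 − 30 = 111 remain).
July has 31 days (111 − 31 = 80 remain).
August has 31 days (80 − 31 = 49 remain).
September has 30 days (49 − 30 = 19 remain).
19 into October → October 19.

October 19, 2031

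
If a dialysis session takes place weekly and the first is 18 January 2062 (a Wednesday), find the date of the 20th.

31 May 2062

The 20th occurrence is 19 intervals after the first: 19 × 7 = 133 days after 18 January 2062.
January has 31 days — 13 days to the end of January leaves 120.
February has 28 days (92 left).
March has 31 days (61 left).
April has 30 days (31 left).
31 days into May → 31 May 2062.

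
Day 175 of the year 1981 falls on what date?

Jun 24, 1981

Jan has 31 days (175 − 31 = 144 remain).
Feb has 28 days (144 − 28 = 116 remain).
Mar has 31 days (116 − 31 = 85 remain).
Apr has 30 days (85 − 30 = 55 remain).
May has 31 days (55 − 31 = 24 remain).
24 into Jun → Jun 24.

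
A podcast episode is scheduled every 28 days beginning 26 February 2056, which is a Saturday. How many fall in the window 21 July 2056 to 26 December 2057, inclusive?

Occurrences land 28·i days after 26 February 2056 for i = 0, 1, 2, …
21 July 2056 is 146 days after the start; 146 ÷ 28 = 5 remainder 6; since the remainder is 6, round up to i = 6. First occurrence in the window: #7 on 12 August 2056 (6×28 = 168 days in).
26 December 2057 is 669 days after the start; 669 ÷ 28 = 23 remainder 25. Last occurrence in the window: #24 on 1 December 2057.
Occurrences #7 through #24: 18 in total.

18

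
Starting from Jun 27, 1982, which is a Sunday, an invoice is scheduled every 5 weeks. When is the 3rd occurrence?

Sep 5, 1982

The 3rd occurrence is 2 intervals after the first: 2 × 35 = 70 days after Jun 27, 1982.
Jun has 30 days — 3 days to the end of Jun leaves 67.
Jul has 31 days (36 left).
Aug has 31 days (5 left).
5 days into Sep → Sep 5, 1982.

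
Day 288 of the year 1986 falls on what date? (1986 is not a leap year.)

Oct 15, 1986

Jan has 31 days (288 − 31 = 257 remain).
Feb has 28 days (257 − 28 = 229 remain).
Mar has 31 days (229 − 31 = 198 remain).
Apr has 30 days (198 − 30 = 168 remain).
May has 31 days (168 − 31 = 137 remain).
Jun has 30 days (137 − 30 = 107 remain).
Jul has 31 days (107 − 31 = 76 remain).
Aug has 31 days (76 − 31 = 45 remain).
Sep has 30 days (45 − 30 = 15 remain).
15 into Oct → Oct 15.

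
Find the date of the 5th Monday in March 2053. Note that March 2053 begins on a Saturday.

March 2053 begins on a Saturday, so the first Monday is March 3 (2 days later).
The 5th Monday is 4 weeks later: 3 + 28 = 31.

March 31, 2053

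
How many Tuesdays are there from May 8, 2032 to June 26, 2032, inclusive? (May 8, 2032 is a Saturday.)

May 8, 2032 is a Saturday; the first Tuesday on or after it is May 11, 2032 (3 days later).
From May 11, 2032 to June 26, 2032: 20 + 26 = 46 days (rest of May, June).
46 ÷ 7 = 6 full weeks with remainder 4, so 6 more Tuesdays after the first → 7.

7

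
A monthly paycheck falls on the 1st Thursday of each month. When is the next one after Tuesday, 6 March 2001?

March 2001 starts on a Thursday, so its 1st Thursday is 1 March 2001.
That is not after 6 March 2001, so look at April 2001.
April 2001 starts on a Sunday, so its 1st Thursday is 5 April 2001 (4 days in).

5 April 2001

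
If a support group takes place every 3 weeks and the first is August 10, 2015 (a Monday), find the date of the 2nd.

The 2nd occurrence is 1 interval after the first: 1 × 21 = 21 days after August 10, 2015.
21 days later is August 31, 2015.

August 31, 2015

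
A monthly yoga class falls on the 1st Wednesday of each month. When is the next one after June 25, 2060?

July 7, 2060

June 2060 starts on a Tuesday, so its 1st Wednesday is June 2, 2060 (1 day in).
That is not after June 25, 2060, so look at July 2060.
July 2060 starts on a Thursday, so its 1st Wednesday is July 7, 2060 (6 days in).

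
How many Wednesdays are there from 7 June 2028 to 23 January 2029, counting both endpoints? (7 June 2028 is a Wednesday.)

7 June 2028 is a Wednesday; the first Wednesday on or after it is 7 June 2028.
From 7 June 2028 to 23 January 2029: 23 + 31 + 31 + 30 + 31 + 30 + 31 + 23 = 230 days (rest of June, July, August, September, October, November, December, January).
230 ÷ 7 = 32 full weeks with remainder 6, so 32 more Wednesdays after the first → 33.

33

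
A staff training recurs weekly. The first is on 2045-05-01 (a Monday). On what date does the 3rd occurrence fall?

2045-05-15

The 3rd occurrence is 2 intervals after the first: 2 × 7 = 14 days after 2045-05-01.
14 days later is 2045-05-15.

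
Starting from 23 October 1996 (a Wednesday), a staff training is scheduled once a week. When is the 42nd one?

6 August 1997

The 42nd occurrence is 41 intervals after the first: 41 × 7 = 287 days after 23 October 1996.
October has 31 days — 8 days to the end of October leaves 279.
November has 30 days (249 left).
December has 31 days (218 left).
January has 31 days (187 left).
February has 28 days (159 left).
March has 31 days (128 left).
April has 30 days (98 left).
May has 31 days (67 left).
June has 30 days (37 left).
July has 31 days (6 left).
6 days into August → 6 August 1997.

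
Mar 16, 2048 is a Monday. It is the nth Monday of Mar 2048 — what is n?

3rd

Day 16 falls in week ⌈16/7⌉ of the month.
Days 1–7 hold the 1st Monday, 8–14 the 2nd, 15–21 the 3rd, 22–28 the 4th, 29–31 the 5th.
16 is in the range for the 3rd.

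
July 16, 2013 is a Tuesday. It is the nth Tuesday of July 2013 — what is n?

Day 16 falls in week ⌈16/7⌉ of the month.
Days 1–7 hold the 1st Tuesday, 8–14 the 2nd, 15–21 the 3rd, 22–28 the 4th, 29–31 the 5th.
16 is in the range for the 3rd.

3rd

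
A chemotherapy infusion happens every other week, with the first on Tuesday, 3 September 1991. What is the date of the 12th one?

4 February 1992

The 12th occurrence is 11 intervals after the first: 11 × 14 = 154 days after 3 September 1991.
September has 30 days — 27 days to the end of September leaves 127.
October has 31 days (96 left).
November has 30 days (66 left).
December has 31 days (35 left).
January has 31 days (4 left).
4 days into February → 4 February 1992.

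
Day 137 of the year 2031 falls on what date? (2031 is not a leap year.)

17 May 2031

January has 31 days (137 − 31 = 106 remain).
February has 28 days (106 − 28 = 78 remain).
March has 31 days (78 − 31 = 47 remain).
April has 30 days (47 − 30 = 17 remain).
17 into May → May 17.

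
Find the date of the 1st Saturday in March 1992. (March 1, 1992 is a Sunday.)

1992-03-07

March 1992 begins on a Sunday, so the first Saturday is March 7 (6 days later).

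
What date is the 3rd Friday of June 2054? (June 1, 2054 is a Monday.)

June 19, 2054

June 2054 begins on a Monday, so the first Friday is June 5 (4 days later).
The 3rd Friday is 2 weeks later: 5 + 14 = 19.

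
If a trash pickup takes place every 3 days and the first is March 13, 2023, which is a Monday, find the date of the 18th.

May 3, 2023

The 18th occurrence is 17 intervals after the first: 17 × 3 = 51 days after March 13, 2023.
March has 31 days — 18 days to the end of March leaves 33.
April has 30 days (3 left).
3 days into May → May 3, 2023.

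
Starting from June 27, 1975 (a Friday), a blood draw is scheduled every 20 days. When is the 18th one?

The 18th occurrence is 17 intervals after the first: 17 × 20 = 340 days after June 27, 1975.
June has 30 days — 3 days to the end of June leaves 337.
July has 31 days (306 left).
August has 31 days (275 left).
September has 30 days (245 left).
October has 31 days (214 left).
November has 30 days (184 left).
December has 31 days (153 left).
January has 31 days (122 left).
February has 29 days (93 left).
March has 31 days (62 left).
April has 30 days (32 left).
May has 31 days (1 left).
1 day into June → June 1, 1976.

June 1, 1976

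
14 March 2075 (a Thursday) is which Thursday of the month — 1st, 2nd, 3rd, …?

Day 14 falls in week ⌈14/7⌉ of the month.
Days 1–7 hold the 1st Thursday, 8–14 the 2nd, 15–21 the 3rd, 22–28 the 4th, 29–31 the 5th.
14 is in the range for the 2nd.

2nd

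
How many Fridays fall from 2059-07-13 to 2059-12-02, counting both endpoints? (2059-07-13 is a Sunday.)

20

2059-07-13 is a Sunday; the first Friday on or after it is 2059-07-18 (5 days later).
From 2059-07-18 to 2059-12-02: 13 + 31 + 30 + 31 + 30 + 2 = 137 days (rest of July, August, September, October, November, December).
137 ÷ 7 = 19 full weeks with remainder 4, so 19 more Fridays after the first → 20.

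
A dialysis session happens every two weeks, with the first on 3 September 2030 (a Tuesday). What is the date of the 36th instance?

The 36th occurrence is 35 intervals after the first: 35 × 14 = 490 days after 3 September 2030.
September has 30 days — 27 days to the end of September leaves 463.
From end of September to end of 2030 is 92 days (371 left).
2031 has 365 days (6 left).
6 days into January → 6 January 2032.

6 January 2032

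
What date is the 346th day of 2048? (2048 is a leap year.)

11 December 2048

January has 31 days (346 − 31 = 315 remain).
February has 29 days (315 − 29 = 286 remain).
March has 31 days (286 − 31 = 255 remain).
April has 30 days (255 − 30 = 225 remain).
May has 31 days (225 − 31 = 194 remain).
June has 30 days (194 − 30 = 164 remain).
July has 31 days (164 − 31 = 133 remain).
August has 31 days (133 − 31 = 102 remain).
September has 30 days (102 − 30 = 72 remain).
October has 31 days (72 − 31 = 41 remain).
November has 30 days (41 − 30 = 11 remain).
11 into December → December 11.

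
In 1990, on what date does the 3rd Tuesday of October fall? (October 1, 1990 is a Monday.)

1990-10-16

October 1990 begins on a Monday, so the first Tuesday is October 2 (1 day later).
The 3rd Tuesday is 2 weeks later: 2 + 14 = 16.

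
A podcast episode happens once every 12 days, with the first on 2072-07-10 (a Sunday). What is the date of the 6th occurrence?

2072-09-08

The 6th occurrence is 5 intervals after the first: 5 × 12 = 60 days after 2072-07-10.
July has 31 days — 21 days to the end of July leaves 39.
August has 31 days (8 left).
8 days into September → 2072-09-08.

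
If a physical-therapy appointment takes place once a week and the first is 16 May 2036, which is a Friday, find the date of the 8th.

4 July 2036

The 8th occurrence is 7 intervals after the first: 7 × 7 = 49 days after 16 May 2036.
May has 31 days — 15 days to the end of May leaves 34.
June has 30 days (4 left).
4 days into July → 4 July 2036.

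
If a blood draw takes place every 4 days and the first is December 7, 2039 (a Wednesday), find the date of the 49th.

June 16, 2040

The 49th occurrence is 48 intervals after the first: 48 × 4 = 192 days after December 7, 2039.
December has 31 days — 24 days to the end of December leaves 168.
January has 31 days (137 left).
February has 29 days (108 left).
March has 31 days (77 left).
April has 30 days (47 left).
May has 31 days (16 left).
16 days into June → June 16, 2040.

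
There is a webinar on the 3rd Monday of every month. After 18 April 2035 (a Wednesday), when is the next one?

April 2035 starts on a Sunday; its first Monday is the 2nd, so the 3rd Monday is the 16th — 16 April 2035.
That is not after 18 April 2035, so look at May 2035.
May 2035 starts on a Tuesday; its first Monday is the 7th, so the 3rd Monday is the 21st — 21 May 2035.

21 May 2035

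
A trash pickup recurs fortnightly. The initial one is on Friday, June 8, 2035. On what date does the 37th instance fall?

October 24, 2036

The 37th occurrence is 36 intervals after the first: 36 × 14 = 504 days after June 8, 2035.
June has 30 days — 22 days to the end of June leaves 482.
From end of June to end of 2035 is 184 days (298 left).
January has 31 days (267 left).
February has 29 days (238 left).
March has 31 days (207 left).
April has 30 days (177 left).
May has 31 days (146 left).
June has 30 days (116 left).
July has 31 days (85 left).
August has 31 days (54 left).
September has 30 days (24 left).
24 days into October → October 24, 2036.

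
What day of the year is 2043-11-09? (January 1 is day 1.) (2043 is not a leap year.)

Days in months before November: 31 + 28 + 31 + 30 + 31 + 30 + 31 + 31 + 30 + 31 = 304.
Plus 9 days into November → day 313.

313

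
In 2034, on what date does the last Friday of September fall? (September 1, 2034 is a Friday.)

September 2034 begins on a Friday, so the first Friday is September 1.
September 2034 has 30 days. Adding weeks: 1, 8, 15, 22, 29 — the last one ≤ 30 is the 29th.

September 29, 2034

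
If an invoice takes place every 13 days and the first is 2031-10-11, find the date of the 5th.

2031-12-02

The 5th occurrence is 4 intervals after the first: 4 × 13 = 52 days after 2031-10-11.
October has 31 days — 20 days to the end of October leaves 32.
November has 30 days (2 left).
2 days into December → 2031-12-02.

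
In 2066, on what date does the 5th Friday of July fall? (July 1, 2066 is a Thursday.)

July 2066 begins on a Thursday, so the first Friday is July 2 (1 day later).
The 5th Friday is 4 weeks later: 2 + 28 = 30.

July 30, 2066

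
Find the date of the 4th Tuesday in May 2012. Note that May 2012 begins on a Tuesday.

May 2012 begins on a Tuesday, so the first Tuesday is May 1.
The 4th Tuesday is 3 weeks later: 1 + 21 = 22.

May 22, 2012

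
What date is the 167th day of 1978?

Jun 16, 1978

Jan has 31 days (167 − 31 = 136 remain).
Feb has 28 days (136 − 28 = 108 remain).
Mar has 31 days (108 − 31 = 77 remain).
Apr has 30 days (77 − 30 = 47 remain).
May has 31 days (47 − 31 = 16 remain).
16 into Jun → Jun 16.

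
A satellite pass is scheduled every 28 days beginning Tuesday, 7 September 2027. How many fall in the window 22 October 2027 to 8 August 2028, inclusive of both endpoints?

Occurrences land 28·i days after 7 September 2027 for i = 0, 1, 2, …
22 October 2027 is 45 days after the start; 45 ÷ 28 = 1 remainder 17; since the remainder is 17, round up to i = 2. First occurrence in the window: #3 on 2 November 2027 (2×28 = 56 days in).
8 August 2028 is 336 days after the start; 336 ÷ 28 = 12 remainder 0. Last occurrence in the window: #13 on 8 August 2028.
Occurrences #3 through #13: 11 in total.

11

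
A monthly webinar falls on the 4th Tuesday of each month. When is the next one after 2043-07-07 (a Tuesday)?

2043-07-28

July 2043 starts on a Wednesday; its first Tuesday is the 7th, so the 4th Tuesday is the 28th — 2043-07-28.
2043-07-28 is after 2043-07-07, so that is the next one.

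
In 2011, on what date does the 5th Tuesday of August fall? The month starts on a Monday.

August 2011 begins on a Monday, so the first Tuesday is August 2 (1 day later).
The 5th Tuesday is 4 weeks later: 2 + 28 = 30.

August 30, 2011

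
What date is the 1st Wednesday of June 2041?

June 2041 begins on a Saturday, so the first Wednesday is June 5 (4 days later).

2041-06-05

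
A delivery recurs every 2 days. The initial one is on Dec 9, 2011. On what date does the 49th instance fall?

The 49th occurrence is 48 intervals after the first: 48 × 2 = 96 days after Dec 9, 2011.
Dec has 31 days — 22 days to the end of Dec leaves 74.
Jan has 31 days (43 left).
Feb has 29 days (14 left).
14 days into Mar → Mar 14, 2012.

Mar 14, 2012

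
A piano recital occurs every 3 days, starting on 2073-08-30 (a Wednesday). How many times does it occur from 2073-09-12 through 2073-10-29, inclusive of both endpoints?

16

Occurrences land 3·i days after 2073-08-30 for i = 0, 1, 2, …
2073-09-12 is 13 days after the start; 13 ÷ 3 = 4 remainder 1; since the remainder is 1, round up to i = 5. First occurrence in the window: #6 on 2073-09-14 (5×3 = 15 days in).
2073-10-29 is 60 days after the start; 60 ÷ 3 = 20 remainder 0. Last occurrence in the window: #21 on 2073-10-29.
Occurrences #6 through #21: 16 in total.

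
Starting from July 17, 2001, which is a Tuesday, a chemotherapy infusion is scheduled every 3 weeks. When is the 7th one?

November 20, 2001

The 7th occurrence is 6 intervals after the first: 6 × 21 = 126 days after July 17, 2001.
July has 31 days — 14 days to the end of July leaves 112.
August has 31 days (81 left).
September has 30 days (51 left).
October has 31 days (20 left).
20 days into November → November 20, 2001.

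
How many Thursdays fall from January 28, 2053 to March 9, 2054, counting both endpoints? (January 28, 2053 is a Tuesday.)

January 28, 2053 is a Tuesday; the first Thursday on or after it is January 30, 2053 (2 days later).
From January 30, 2053 to March 9, 2054: 335 + 68 = 403 days (rest of 2053, to March 9, 2054 in 2054).
403 ÷ 7 = 57 full weeks with remainder 4, so 57 more Thursdays after the first → 58.

58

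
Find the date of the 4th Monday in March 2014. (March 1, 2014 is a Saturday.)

2014-03-24

March 2014 begins on a Saturday, so the first Monday is March 3 (2 days later).
The 4th Monday is 3 weeks later: 3 + 21 = 24.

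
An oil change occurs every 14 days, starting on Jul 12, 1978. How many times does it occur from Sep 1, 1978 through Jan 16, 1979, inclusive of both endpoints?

Occurrences land 14·i days after Jul 12, 1978 for i = 0, 1, 2, …
Sep 1, 1978 is 51 days after the start; 51 ÷ 14 = 3 remainder 9; since the remainder is 9, round up to i = 4. First occurrence in the window: #5 on Sep 6, 1978 (4×14 = 56 days in).
Jan 16, 1979 is 188 days after the start; 188 ÷ 14 = 13 remainder 6. Last occurrence in the window: #14 on Jan 10, 1979.
Occurrences #5 through #14: 10 in total.

10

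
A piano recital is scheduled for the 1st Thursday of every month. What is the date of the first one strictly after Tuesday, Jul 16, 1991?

Aug 1, 1991

Jul 1991 starts on a Monday, so its 1st Thursday is Jul 4, 1991 (3 days in).
That is not after Jul 16, 1991, so look at Aug 1991.
Aug 1991 starts on a Thursday, so its 1st Thursday is Aug 1, 1991.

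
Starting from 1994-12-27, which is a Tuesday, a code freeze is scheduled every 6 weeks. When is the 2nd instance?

1995-02-07

The 2nd occurrence is 1 interval after the first: 1 × 42 = 42 days after 1994-12-27.
December has 31 days — 4 days to the end of December leaves 38.
January has 31 days (7 left).
7 days into February → 1995-02-07.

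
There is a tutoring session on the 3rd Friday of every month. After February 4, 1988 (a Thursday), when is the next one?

February 19, 1988

February 1988 starts on a Monday; its first Friday is the 5th, so the 3rd Friday is the 19th — February 19, 1988.
February 19, 1988 is after February 4, 1988, so that is the next one.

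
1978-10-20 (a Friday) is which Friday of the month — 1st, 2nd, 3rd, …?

3rd

Day 20 falls in week ⌈20/7⌉ of the month.
Days 1–7 hold the 1st Friday, 8–14 the 2nd, 15–21 the 3rd, 22–28 the 4th, 29–31 the 5th.
20 is in the range for the 3rd.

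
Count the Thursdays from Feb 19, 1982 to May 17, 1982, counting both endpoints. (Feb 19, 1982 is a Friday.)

Feb 19, 1982 is a Friday; the first Thursday on or after it is Feb 25, 1982 (6 days later).
From Feb 25, 1982 to May 17, 1982: 3 + 31 + 30 + 17 = 81 days (rest of Feb, Mar, Apr, May).
81 ÷ 7 = 11 full weeks with remainder 4, so 11 more Thursdays after the first → 12.

12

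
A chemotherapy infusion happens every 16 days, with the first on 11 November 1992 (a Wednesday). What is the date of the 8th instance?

The 8th occurrence is 7 intervals after the first: 7 × 16 = 112 days after 11 November 1992.
November has 30 days — 19 days to the end of November leaves 93.
December has 31 days (62 left).
January has 31 days (31 left).
February has 28 days (3 left).
3 days into March → 3 March 1993.

3 March 1993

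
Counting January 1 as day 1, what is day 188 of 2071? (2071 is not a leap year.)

Jan has 31 days (188 − 31 = 157 remain).
Feb has 28 days (157 − 28 = 129 remain).
Mar has 31 days (129 − 31 = 98 remain).
Apr has 30 days (98 − 30 = 68 remain).
May has 31 days (68 − 31 = 37 remain).
Jun has 30 days (37 − 30 = 7 remain).
7 into Jul → Jul 7.

Jul 7, 2071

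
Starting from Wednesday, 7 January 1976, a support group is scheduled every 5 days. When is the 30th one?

The 30th occurrence is 29 intervals after the first: 29 × 5 = 145 days after 7 January 1976.
January has 31 days — 24 days to the end of January leaves 121.
February has 29 days (92 left).
March has 31 days (61 left).
April has 30 days (31 left).
31 days into May → 31 May 1976.

31 May 1976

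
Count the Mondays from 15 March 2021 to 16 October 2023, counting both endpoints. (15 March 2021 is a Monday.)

136

15 March 2021 is a Monday; the first Monday on or after it is 15 March 2021.
From 15 March 2021 to 16 October 2023: 291 + 365 + 289 = 945 days (rest of 2021, 2022, to 16 October 2023 in 2023).
945 ÷ 7 = 135 full weeks with remainder 0, so 135 more Mondays after the first → 136.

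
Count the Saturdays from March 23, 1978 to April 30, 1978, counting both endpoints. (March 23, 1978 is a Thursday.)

March 23, 1978 is a Thursday; the first Saturday on or after it is March 25, 1978 (2 days later).
From March 25, 1978 to April 30, 1978: 6 + 30 = 36 days (rest of March, April).
36 ÷ 7 = 5 full weeks with remainder 1, so 5 more Saturdays after the first → 6.

6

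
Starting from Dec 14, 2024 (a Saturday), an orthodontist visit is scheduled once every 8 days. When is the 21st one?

The 21st occurrence is 20 intervals after the first: 20 × 8 = 160 days after Dec 14, 2024.
Dec has 31 days — 17 days to the end of Dec leaves 143.
Jan has 31 days (112 left).
Feb has 28 days (84 left).
Mar has 31 days (53 left).
Apr has 30 days (23 left).
23 days into May → May 23, 2025.

May 23, 2025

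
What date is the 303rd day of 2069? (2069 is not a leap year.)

Jan has 31 days (303 − 31 = 272 remain).
Feb has 28 days (272 − 28 = 244 remain).
Mar has 31 days (244 − 31 = 213 remain).
Apr has 30 days (213 − 30 = 183 remain).
May has 31 days (183 − 31 = 152 remain).
Jun has 30 days (152 − 30 = 122 remain).
Jul has 31 days (122 − 31 = 91 remain).
Aug has 31 days (91 − 31 = 60 remain).
Sep has 30 days (60 − 30 = 30 remain).
30 into Oct → Oct 30.

Oct 30, 2069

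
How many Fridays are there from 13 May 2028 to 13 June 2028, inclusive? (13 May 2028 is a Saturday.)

13 May 2028 is a Saturday; the first Friday on or after it is 19 May 2028 (6 days later).
From 19 May 2028 to 13 June 2028: 12 + 13 = 25 days (rest of May, June).
25 ÷ 7 = 3 full weeks with remainder 4, so 3 more Fridays after the first → 4.

4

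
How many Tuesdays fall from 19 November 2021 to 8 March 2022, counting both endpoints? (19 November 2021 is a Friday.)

16

19 November 2021 is a Friday; the first Tuesday on or after it is 23 November 2021 (4 days later).
From 23 November 2021 to 8 March 2022: 7 + 31 + 31 + 28 + 8 = 105 days (rest of November, December, January, February, March).
105 ÷ 7 = 15 full weeks with remainder 0, so 15 more Tuesdays after the first → 16.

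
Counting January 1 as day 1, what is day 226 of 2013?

Aug 14, 2013

Jan has 31 days (226 − 31 = 195 remain).
Feb has 28 days (195 − 28 = 167 remain).
Mar has 31 days (167 − 31 = 136 remain).
Apr has 30 days (136 − 30 = 106 remain).
May has 31 days (106 − 31 = 75 remain).
Jun has 30 days (75 − 30 = 45 remain).
Jul has 31 days (45 − 31 = 14 remain).
14 into Aug → Aug 14.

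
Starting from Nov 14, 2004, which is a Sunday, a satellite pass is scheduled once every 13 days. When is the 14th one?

May 2, 2005

The 14th occurrence is 13 intervals after the first: 13 × 13 = 169 days after Nov 14, 2004.
Nov has 30 days — 16 days to the end of Nov leaves 153.
Dec has 31 days (122 left).
Jan has 31 days (91 left).
Feb has 28 days (63 left).
Mar has 31 days (32 left).
Apr has 30 days (2 left).
2 days into May → May 2, 2005.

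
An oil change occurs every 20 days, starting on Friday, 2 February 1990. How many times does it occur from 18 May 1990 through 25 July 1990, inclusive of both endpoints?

3

Occurrences land 20·i days after 2 February 1990 for i = 0, 1, 2, …
18 May 1990 is 105 days after the start; 105 ÷ 20 = 5 remainder 5; since the remainder is 5, round up to i = 6. First occurrence in the window: #7 on 2 June 1990 (6×20 = 120 days in).
25 July 1990 is 173 days after the start; 173 ÷ 20 = 8 remainder 13. Last occurrence in the window: #9 on 12 July 1990.
Occurrences #7 through #9: 3 in total.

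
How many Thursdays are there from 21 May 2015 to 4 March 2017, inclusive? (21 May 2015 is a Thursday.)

94

21 May 2015 is a Thursday; the first Thursday on or after it is 21 May 2015.
From 21 May 2015 to 4 March 2017: 224 + 366 + 63 = 653 days (rest of 2015, 2016, to 4 March 2017 in 2017).
653 ÷ 7 = 93 full weeks with remainder 2, so 93 more Thursdays after the first → 94.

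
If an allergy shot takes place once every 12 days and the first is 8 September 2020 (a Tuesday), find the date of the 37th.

The 37th occurrence is 36 intervals after the first: 36 × 12 = 432 days after 8 September 2020.
September has 30 days — 22 days to the end of September leaves 410.
From end of September to end of 2020 is 92 days (318 left).
January has 31 days (287 left).
February has 28 days (259 left).
March has 31 days (228 left).
April has 30 days (198 left).
May has 31 days (167 left).
June has 30 days (137 left).
July has 31 days (106 left).
August has 31 days (75 left).
September has 30 days (45 left).
October has 31 days (14 left).
14 days into November → 14 November 2021.

14 November 2021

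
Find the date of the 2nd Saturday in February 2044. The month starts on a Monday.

2044-02-13

February 2044 begins on a Monday, so the first Saturday is February 6 (5 days later).
The 2nd Saturday is 1 weeks later: 6 + 7 = 13.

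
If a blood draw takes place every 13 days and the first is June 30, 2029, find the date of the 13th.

December 3, 2029

The 13th occurrence is 12 intervals after the first: 12 × 13 = 156 days after June 30, 2029.
June has 30 days — 0 days to the end of June leaves 156.
July has 31 days (125 left).
August has 31 days (94 left).
September has 30 days (64 left).
October has 31 days (33 left).
November has 30 days (3 left).
3 days into December → December 3, 2029.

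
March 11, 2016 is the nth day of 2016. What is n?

Days in months before March: 31 + 29 = 60.
Plus 11 days into March → day 71.

71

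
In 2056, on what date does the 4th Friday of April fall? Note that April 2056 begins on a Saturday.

April 2056 begins on a Saturday, so the first Friday is April 7 (6 days later).
The 4th Friday is 3 weeks later: 7 + 21 = 28.

28 April 2056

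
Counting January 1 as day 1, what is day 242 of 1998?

January has 31 days (242 − 31 = 211 remain).
February has 28 days (211 − 28 = 183 remain).
March has 31 days (183 − 31 = 152 remain).
April has 30 days (152 − 30 = 122 remain).
May has 31 days (122 − 31 = 91 remain).
June has 30 days (91 − 30 = 61 remain).
July has 31 days (61 − 31 = 30 remain).
30 into August → August 30.

August 30, 1998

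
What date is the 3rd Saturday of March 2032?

The first Saturday of March 2032 is March 6.
The 3rd Saturday is 2 weeks later: 6 + 14 = 20.

20 March 2032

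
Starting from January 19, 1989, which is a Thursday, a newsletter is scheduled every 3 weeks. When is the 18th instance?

The 18th occurrence is 17 intervals after the first: 17 × 21 = 357 days after January 19, 1989.
January has 31 days — 12 days to the end of January leaves 345.
February has 28 days (317 left).
March has 31 days (286 left).
April has 30 days (256 left).
May has 31 days (225 left).
June has 30 days (195 left).
July has 31 days (164 left).
August has 31 days (133 left).
September has 30 days (103 left).
October has 31 days (72 left).
November has 30 days (42 left).
December has 31 days (11 left).
11 days into January → January 11, 1990.

January 11, 1990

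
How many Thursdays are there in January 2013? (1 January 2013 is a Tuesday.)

5

1 January 2013 is a Tuesday; the first Thursday on or after it is 3 January 2013 (2 days later).
From 3 January 2013 to 31 January 2013 is 31 − 3 = 28 days.
28 ÷ 7 = 4 full weeks with remainder 0, so 4 more Thursdays after the first → 5.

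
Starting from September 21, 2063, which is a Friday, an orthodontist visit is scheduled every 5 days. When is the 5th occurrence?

The 5th occurrence is 4 intervals after the first: 4 × 5 = 20 days after September 21, 2063.
September has 30 days — 9 days to the end of September leaves 11.
11 days into October → October 11, 2063.

October 11, 2063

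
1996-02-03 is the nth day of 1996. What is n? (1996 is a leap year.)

34

Days in months before February: 31 = 31.
Plus 3 days into February → day 34.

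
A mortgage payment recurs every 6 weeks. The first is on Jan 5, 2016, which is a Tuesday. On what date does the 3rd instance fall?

The 3rd occurrence is 2 intervals after the first: 2 × 42 = 84 days after Jan 5, 2016.
Jan has 31 days — 26 days to the end of Jan leaves 58.
Feb has 29 days (29 left).
29 days into Mar → Mar 29, 2016.

Mar 29, 2016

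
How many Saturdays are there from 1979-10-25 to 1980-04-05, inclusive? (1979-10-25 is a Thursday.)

1979-10-25 is a Thursday; the first Saturday on or after it is 1979-10-27 (2 days later).
From 1979-10-27 to 1980-04-05: 4 + 30 + 31 + 31 + 29 + 31 + 5 = 161 days (rest of October, November, December, January, February, March, April).
161 ÷ 7 = 23 full weeks with remainder 0, so 23 more Saturdays after the first → 24.

24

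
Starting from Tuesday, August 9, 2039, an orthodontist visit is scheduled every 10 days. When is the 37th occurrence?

The 37th occurrence is 36 intervals after the first: 36 × 10 = 360 days after August 9, 2039.
August has 31 days — 22 days to the end of August leaves 338.
September has 30 days (308 left).
October has 31 days (277 left).
November has 30 days (247 left).
December has 31 days (216 left).
January has 31 days (185 left).
February has 29 days (156 left).
March has 31 days (125 left).
April has 30 days (95 left).
May has 31 days (64 left).
June has 30 days (34 left).
July has 31 days (3 left).
3 days into August → August 3, 2040.

August 3, 2040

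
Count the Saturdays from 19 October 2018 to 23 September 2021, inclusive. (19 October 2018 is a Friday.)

153

19 October 2018 is a Friday; the first Saturday on or after it is 20 October 2018 (1 day later).
From 20 October 2018 to 23 September 2021: 72 + 365 + 366 + 266 = 1069 days (rest of 2018, 2019, 2020, to 23 September 2021 in 2021).
1069 ÷ 7 = 152 full weeks with remainder 5, so 152 more Saturdays after the first → 153.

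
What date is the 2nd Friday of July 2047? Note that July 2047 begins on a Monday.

July 12, 2047

July 2047 begins on a Monday, so the first Friday is July 5 (4 days later).
The 2nd Friday is 1 weeks later: 5 + 7 = 12.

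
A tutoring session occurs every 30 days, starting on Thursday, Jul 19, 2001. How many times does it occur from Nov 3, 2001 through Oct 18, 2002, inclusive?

12

Occurrences land 30·i days after Jul 19, 2001 for i = 0, 1, 2, …
Nov 3, 2001 is 107 days after the start; 107 ÷ 30 = 3 remainder 17; since the remainder is 17, round up to i = 4. First occurrence in the window: #5 on Nov 16, 2001 (4×30 = 120 days in).
Oct 18, 2002 is 456 days after the start; 456 ÷ 30 = 15 remainder 6. Last occurrence in the window: #16 on Oct 12, 2002.
Occurrences #5 through #16: 12 in total.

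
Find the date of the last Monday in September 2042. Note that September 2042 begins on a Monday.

September 29, 2042

September 2042 begins on a Monday, so the first Monday is September 1.
September 2042 has 30 days. Adding weeks: 1, 8, 15, 22, 29 — the last one ≤ 30 is the 29th.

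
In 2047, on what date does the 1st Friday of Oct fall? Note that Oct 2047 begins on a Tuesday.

Oct 4, 2047

Oct 2047 begins on a Tuesday, so the first Friday is Oct 4 (3 days later).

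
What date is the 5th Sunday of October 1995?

The first Sunday of October 1995 is October 1.
The 5th Sunday is 4 weeks later: 1 + 28 = 29.

29 October 1995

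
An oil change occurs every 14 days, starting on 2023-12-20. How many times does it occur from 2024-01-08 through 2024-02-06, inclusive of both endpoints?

Occurrences land 14·i days after 2023-12-20 for i = 0, 1, 2, …
2024-01-08 is 19 days after the start; 19 ÷ 14 = 1 remainder 5; since the remainder is 5, round up to i = 2. First occurrence in the window: #3 on 2024-01-17 (2×14 = 28 days in).
2024-02-06 is 48 days after the start; 48 ÷ 14 = 3 remainder 6. Last occurrence in the window: #4 on 2024-01-31.
Occurrences #3 through #4: 2 in total.

2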